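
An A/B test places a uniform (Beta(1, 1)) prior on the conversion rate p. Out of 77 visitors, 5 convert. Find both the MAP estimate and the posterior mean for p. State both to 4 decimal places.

MAP: 0.0649. Posterior mean: 0.0759.

Posterior: Beta(1+5, 1+72) = Beta(6, 73).
Mode = (6−1)/(6+73−2) = 5/77 = 0.0649.
Mean = 6/(6+73) = 6/79 = 0.0759.
Mean > mode: the posterior has a right tail.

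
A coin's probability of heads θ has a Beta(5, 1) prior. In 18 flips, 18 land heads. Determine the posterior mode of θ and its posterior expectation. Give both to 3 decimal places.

MAP: 1.000. Posterior mean: 0.958.

Posterior: Beta(5+18, 1+0) = Beta(23, 1).
Since β = 1 ≤ 1 and α > 1, the Beta density is monotone increasing on [0,1]; the mode is at 1.
Mean = 23/(23+1) = 0.958.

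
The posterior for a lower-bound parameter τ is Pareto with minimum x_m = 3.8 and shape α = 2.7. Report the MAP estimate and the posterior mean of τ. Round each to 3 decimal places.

The Pareto density is strictly decreasing on [x_m, ∞), so the mode is x_m = 3.800.
Mean = α·x_m/(α−1) = 2.7·3.8/1.7 = 6.035.
The posterior is right-skewed, so the mean exceeds the mode.

MAP: 3.800. Posterior mean: 6.035.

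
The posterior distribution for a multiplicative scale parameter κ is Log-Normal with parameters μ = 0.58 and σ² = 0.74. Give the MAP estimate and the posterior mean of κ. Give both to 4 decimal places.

MAP estimate = 0.8521, posterior mean = 2.5857

Mode = exp(μ − σ²) = exp(-0.16) = 0.8521.
Mean = exp(μ + σ²/2) = exp(0.950) = 2.5857.
The posterior is right-skewed, so the mean exceeds the mode.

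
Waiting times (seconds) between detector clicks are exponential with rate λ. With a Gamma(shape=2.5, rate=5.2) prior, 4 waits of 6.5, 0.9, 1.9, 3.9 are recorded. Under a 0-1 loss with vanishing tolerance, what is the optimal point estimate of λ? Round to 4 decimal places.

Σ times = 13.2. Posterior: Gamma(shape = 2.5+4 = 6.5, rate = 5.2+13.2 = 18.4).
Mode = (α−1)/β = 5.5/18.4 = 0.2989.
Mean = α/β = 6.5/18.4 = 0.3533.
This is the posterior mode — the MAP estimate.

0.2989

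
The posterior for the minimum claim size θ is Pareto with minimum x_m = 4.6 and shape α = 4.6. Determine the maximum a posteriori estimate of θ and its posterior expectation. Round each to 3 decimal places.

MAP = 4.600, posterior mean = 5.878

The Pareto density is strictly decreasing on [x_m, ∞), so the mode is x_m = 4.600.
Mean = α·x_m/(α−1) = 4.6·4.6/3.6 = 5.878.
The mean is pulled above the mode by the posterior's right skew.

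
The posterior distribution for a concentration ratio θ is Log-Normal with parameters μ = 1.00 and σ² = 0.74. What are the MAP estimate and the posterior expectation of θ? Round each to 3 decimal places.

Mode = exp(μ − σ²) = exp(0.26) = 1.297.
Mean = exp(μ + σ²/2) = exp(1.370) = 3.935.
Right-skewed posterior ⇒ mode < mean.

MAP: 1.297. Posterior mean: 3.935.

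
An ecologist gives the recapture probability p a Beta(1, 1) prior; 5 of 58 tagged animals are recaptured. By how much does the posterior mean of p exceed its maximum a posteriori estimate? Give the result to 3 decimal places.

0.014

Posterior: Beta(1+5, 1+53) = Beta(6, 54).
Mode = (6−1)/(6+54−2) = 5/58 = 0.086.
With a flat prior the MAP equals the MLE, 5/58.
Mean = 6/(6+54) = 6/60 = 0.100.
Difference = 0.100 − 0.086 = 0.014.
Right-skewed posterior ⇒ mode < mean.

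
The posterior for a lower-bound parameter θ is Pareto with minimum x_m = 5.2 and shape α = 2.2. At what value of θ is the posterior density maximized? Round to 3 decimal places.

The Pareto density is strictly decreasing on [x_m, ∞), so the mode is x_m = 5.200.
Mean = α·x_m/(α−1) = 2.2·5.2/1.2 = 9.533.
This is the posterior mode — the MAP estimate.

5.200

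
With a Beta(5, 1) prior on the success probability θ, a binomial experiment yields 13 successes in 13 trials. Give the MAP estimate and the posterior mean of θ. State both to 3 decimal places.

MAP estimate = 1.000, posterior mean = 0.947

Posterior: Beta(5+13, 1+0) = Beta(18, 1).
Since β = 1 ≤ 1 and α > 1, the Beta density is monotone increasing on [0,1]; the mode is at 1.
Mean = 18/(18+1) = 0.947.
Left-skewed posterior ⇒ mean < mode.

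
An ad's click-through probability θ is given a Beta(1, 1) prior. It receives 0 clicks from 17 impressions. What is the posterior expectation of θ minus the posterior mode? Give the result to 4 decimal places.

Posterior: Beta(1+0, 1+17) = Beta(1, 18).
Since α = 1 ≤ 1 and β > 1, the Beta density is monotone decreasing on [0,1]; the mode is at 0.
Mean = 1/(1+18) = 0.0526.
Difference = 0.0526 − 0.0000 = 0.0526.

0.0526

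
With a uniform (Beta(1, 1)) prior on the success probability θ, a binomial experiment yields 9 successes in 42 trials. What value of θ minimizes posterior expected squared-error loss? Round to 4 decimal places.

Posterior: Beta(1+9, 1+33) = Beta(10, 34).
Mode = (10−1)/(10+34−2) = 9/42 = 0.2143.
With a flat prior the MAP equals the MLE, 9/42.
Mean = 10/(10+34) = 10/44 = 0.2273.
Squared-error loss ⇒ the optimal estimator is the posterior mean.

0.2273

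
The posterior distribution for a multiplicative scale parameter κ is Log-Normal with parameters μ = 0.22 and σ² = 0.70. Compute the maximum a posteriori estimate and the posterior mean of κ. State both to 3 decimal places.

MAP = 0.619; posterior mean = 1.768

Mode = exp(μ − σ²) = exp(-0.48) = 0.619.
Mean = exp(μ + σ²/2) = exp(0.570) = 1.768.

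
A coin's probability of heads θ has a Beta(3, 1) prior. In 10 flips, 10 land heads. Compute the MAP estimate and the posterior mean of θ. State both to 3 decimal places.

Posterior: Beta(3+10, 1+0) = Beta(13, 1).
Since β = 1 ≤ 1 and α > 1, the Beta density is monotone increasing on [0,1]; the mode is at 1.
Mean = 13/(13+1) = 0.929.
Left-skewed posterior ⇒ mean < mode.

MAP: 1.000. Posterior mean: 0.929.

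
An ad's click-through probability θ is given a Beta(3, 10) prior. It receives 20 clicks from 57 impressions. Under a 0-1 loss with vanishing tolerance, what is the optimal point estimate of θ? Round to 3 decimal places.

0.324

Posterior: Beta(3+20, 10+37) = Beta(23, 47).
Mode = (23−1)/(23+47−2) = 22/68 = 0.324.
Mean = 23/(23+47) = 23/70 = 0.329.
This is the posterior mode — the MAP estimate.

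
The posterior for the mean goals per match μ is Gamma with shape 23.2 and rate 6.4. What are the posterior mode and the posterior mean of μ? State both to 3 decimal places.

Mode = (α−1)/β = 22.2/6.4 = 3.469.
Mean = α/β = 23.2/6.4 = 3.625.
Mean > mode: the posterior has a right tail.

μ_MAP = 3.469, E[μ|data] = 3.625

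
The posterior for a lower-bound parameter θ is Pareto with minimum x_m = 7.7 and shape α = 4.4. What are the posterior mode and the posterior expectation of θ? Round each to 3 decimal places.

posterior mode = 7.700, posterior expectation = 9.965

The Pareto density is strictly decreasing on [x_m, ∞), so the mode is x_m = 7.700.
Mean = α·x_m/(α−1) = 4.4·7.7/3.4 = 9.965.
The mean is pulled above the mode by the posterior's right skew.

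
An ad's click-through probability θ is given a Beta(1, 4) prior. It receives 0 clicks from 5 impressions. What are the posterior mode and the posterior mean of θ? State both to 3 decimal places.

MAP = 0.000; posterior mean = 0.100

Posterior: Beta(1+0, 4+5) = Beta(1, 9).
Since α = 1 ≤ 1 and β > 1, the Beta density is monotone decreasing on [0,1]; the mode is at 0.
Mean = 1/(1+9) = 0.100.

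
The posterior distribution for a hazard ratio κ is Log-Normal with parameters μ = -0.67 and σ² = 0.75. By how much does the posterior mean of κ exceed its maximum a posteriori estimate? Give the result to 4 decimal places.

0.5028

Mode = exp(μ − σ²) = exp(-1.42) = 0.2417.
Mean = exp(μ + σ²/2) = exp(-0.295) = 0.7445.
Difference = 0.7445 − 0.2417 = 0.5028.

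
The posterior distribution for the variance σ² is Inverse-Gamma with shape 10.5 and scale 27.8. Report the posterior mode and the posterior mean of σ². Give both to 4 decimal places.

σ²_MAP = 2.4174, E[σ²|data] = 2.9263

Mode = β/(α+1) = 27.8/11.5 = 2.4174.
Mean = β/(α−1) = 27.8/9.5 = 2.9263.
Mean > mode: the posterior has a right tail.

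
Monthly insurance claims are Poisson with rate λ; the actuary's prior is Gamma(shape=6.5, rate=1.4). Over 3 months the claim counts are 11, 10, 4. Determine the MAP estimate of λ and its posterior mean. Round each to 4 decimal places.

λ_MAP = 6.9318, E[λ|data] = 7.1591

Σ counts = 25. Posterior: Gamma(shape = 6.5+25 = 31.5, rate = 1.4+3 = 4.4).
Mode = (α−1)/β = 30.5/4.4 = 6.9318.
Mean = α/β = 31.5/4.4 = 7.1591.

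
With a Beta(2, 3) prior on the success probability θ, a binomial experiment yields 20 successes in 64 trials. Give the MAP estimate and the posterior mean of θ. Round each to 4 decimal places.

Posterior: Beta(2+20, 3+44) = Beta(22, 47).
Mode = (22−1)/(22+47−2) = 21/67 = 0.3134.
Mean = 22/(22+47) = 22/69 = 0.3188.
The mean is pulled above the mode by the posterior's right skew.

MAP = 0.3134; posterior mean = 0.3188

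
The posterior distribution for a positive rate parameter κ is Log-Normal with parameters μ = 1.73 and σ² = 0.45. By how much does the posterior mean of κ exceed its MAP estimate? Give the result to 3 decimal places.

3.467

Mode = exp(μ − σ²) = exp(1.28) = 3.597.
Mean = exp(μ + σ²/2) = exp(1.955) = 7.064.
Difference = 7.064 − 3.597 = 3.467.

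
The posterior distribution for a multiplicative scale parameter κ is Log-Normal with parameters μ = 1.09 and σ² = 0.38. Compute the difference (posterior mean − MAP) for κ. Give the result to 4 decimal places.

Mode = exp(μ − σ²) = exp(0.71) = 2.0340.
Mean = exp(μ + σ²/2) = exp(1.280) = 3.5966.
Difference = 3.5966 − 2.0340 = 1.5626.
The posterior is right-skewed, so the mean exceeds the mode.

1.5626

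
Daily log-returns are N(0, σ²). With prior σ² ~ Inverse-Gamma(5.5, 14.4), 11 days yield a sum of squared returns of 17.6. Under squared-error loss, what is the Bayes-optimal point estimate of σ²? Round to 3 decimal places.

2.320

Posterior: Inverse-Gamma(shape = 5.5+11/2 = 11.0, scale = 14.4+17.6/2 = 23.2).
Mode = β/(α+1) = 23.2/12.0 = 1.933.
Mean = β/(α−1) = 23.2/10.0 = 2.320.
Squared-error loss ⇒ the optimal estimator is the posterior mean.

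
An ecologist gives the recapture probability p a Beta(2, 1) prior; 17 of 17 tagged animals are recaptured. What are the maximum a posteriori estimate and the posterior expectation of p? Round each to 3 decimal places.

MAP: 1.000. Posterior mean: 0.950.

Posterior: Beta(2+17, 1+0) = Beta(19, 1).
Since β = 1 ≤ 1 and α > 1, the Beta density is monotone increasing on [0,1]; the mode is at 1.
Mean = 19/(19+1) = 0.950.
Mode > mean: the posterior has a left tail.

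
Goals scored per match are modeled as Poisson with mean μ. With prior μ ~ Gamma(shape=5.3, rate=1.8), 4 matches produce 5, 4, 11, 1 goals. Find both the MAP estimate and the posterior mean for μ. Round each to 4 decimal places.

Σ counts = 21. Posterior: Gamma(shape = 5.3+21 = 26.3, rate = 1.8+4 = 5.8).
Mode = (α−1)/β = 25.3/5.8 = 4.3621.
Mean = α/β = 26.3/5.8 = 4.5345.

MAP = 4.3621, posterior mean = 4.5345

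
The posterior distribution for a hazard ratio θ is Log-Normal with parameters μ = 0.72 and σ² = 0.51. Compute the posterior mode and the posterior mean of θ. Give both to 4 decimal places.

MAP = 1.2337; posterior mean = 2.6512

Mode = exp(μ − σ²) = exp(0.21) = 1.2337.
Mean = exp(μ + σ²/2) = exp(0.975) = 2.6512.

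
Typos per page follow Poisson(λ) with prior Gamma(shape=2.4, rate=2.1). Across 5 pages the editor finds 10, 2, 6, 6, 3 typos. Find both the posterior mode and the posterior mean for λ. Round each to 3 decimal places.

posterior mode = 4.000, posterior mean = 4.141

Σ counts = 27. Posterior: Gamma(shape = 2.4+27 = 29.4, rate = 2.1+5 = 7.1).
Mode = (α−1)/β = 28.4/7.1 = 4.000.
Mean = α/β = 29.4/7.1 = 4.141.
Mean > mode: the posterior has a right tail.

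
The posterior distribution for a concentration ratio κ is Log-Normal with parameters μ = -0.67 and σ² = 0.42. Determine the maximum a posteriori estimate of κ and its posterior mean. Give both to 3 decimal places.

Mode = exp(μ − σ²) = exp(-1.09) = 0.336.
Mean = exp(μ + σ²/2) = exp(-0.460) = 0.631.
The mean is pulled above the mode by the posterior's right skew.

MAP = 0.336; posterior mean = 0.631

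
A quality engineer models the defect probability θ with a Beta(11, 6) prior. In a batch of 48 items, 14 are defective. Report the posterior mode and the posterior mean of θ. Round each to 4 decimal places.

Posterior: Beta(11+14, 6+34) = Beta(25, 40).
Mode = (25−1)/(25+40−2) = 24/63 = 0.3810.
Mean = 25/(25+40) = 25/65 = 0.3846.

posterior mode = 0.3810, posterior mean = 0.3846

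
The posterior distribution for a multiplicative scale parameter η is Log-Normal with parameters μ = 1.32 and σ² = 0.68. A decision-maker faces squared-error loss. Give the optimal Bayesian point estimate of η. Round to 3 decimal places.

Mode = exp(μ − σ²) = exp(0.64) = 1.896.
Mean = exp(μ + σ²/2) = exp(1.660) = 5.259.
Squared-error loss ⇒ the optimal estimator is the posterior mean.

5.259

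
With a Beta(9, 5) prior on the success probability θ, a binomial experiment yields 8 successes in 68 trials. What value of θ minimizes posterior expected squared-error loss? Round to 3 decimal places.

Posterior: Beta(9+8, 5+60) = Beta(17, 65).
Mode = (17−1)/(17+65−2) = 16/80 = 0.200.
Mean = 17/(17+65) = 17/82 = 0.207.
Squared-error loss ⇒ the optimal estimator is the posterior mean.

0.207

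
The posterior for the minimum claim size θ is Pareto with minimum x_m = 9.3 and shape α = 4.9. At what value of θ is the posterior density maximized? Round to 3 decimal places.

The Pareto density is strictly decreasing on [x_m, ∞), so the mode is x_m = 9.300.
Mean = α·x_m/(α−1) = 4.9·9.3/3.9 = 11.685.
This is the posterior mode — the MAP estimate.

9.300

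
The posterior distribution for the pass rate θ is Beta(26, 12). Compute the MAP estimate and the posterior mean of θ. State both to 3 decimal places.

Mode = (26−1)/(26+12−2) = 25/36 = 0.694.
Mean = 26/(26+12) = 26/38 = 0.684.
Left-skewed posterior ⇒ mean < mode.

MAP = 0.694, posterior mean = 0.684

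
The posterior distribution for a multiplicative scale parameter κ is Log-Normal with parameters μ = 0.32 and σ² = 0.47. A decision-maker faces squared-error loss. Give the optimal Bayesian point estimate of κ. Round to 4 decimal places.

Mode = exp(μ − σ²) = exp(-0.15) = 0.8607.
Mean = exp(μ + σ²/2) = exp(0.555) = 1.7419.
Squared-error loss ⇒ the optimal estimator is the posterior mean.

1.7419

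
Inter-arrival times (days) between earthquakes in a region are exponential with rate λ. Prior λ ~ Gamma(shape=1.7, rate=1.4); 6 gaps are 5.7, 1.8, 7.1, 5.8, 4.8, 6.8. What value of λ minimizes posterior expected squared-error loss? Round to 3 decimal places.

0.231

Σ times = 32.0. Posterior: Gamma(shape = 1.7+6 = 7.7, rate = 1.4+32.0 = 33.4).
Mode = (α−1)/β = 6.7/33.4 = 0.201.
Mean = α/β = 7.7/33.4 = 0.231.
Squared-error loss ⇒ the optimal estimator is the posterior mean.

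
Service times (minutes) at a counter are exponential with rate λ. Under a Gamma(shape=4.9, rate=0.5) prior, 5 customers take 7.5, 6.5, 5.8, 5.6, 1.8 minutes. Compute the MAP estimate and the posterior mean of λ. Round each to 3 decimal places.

MAP: 0.321. Posterior mean: 0.357.

Σ times = 27.2. Posterior: Gamma(shape = 4.9+5 = 9.9, rate = 0.5+27.2 = 27.7).
Mode = (α−1)/β = 8.9/27.7 = 0.321.
Mean = α/β = 9.9/27.7 = 0.357.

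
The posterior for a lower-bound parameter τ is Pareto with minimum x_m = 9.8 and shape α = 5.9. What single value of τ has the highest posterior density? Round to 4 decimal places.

9.8000

The Pareto density is strictly decreasing on [x_m, ∞), so the mode is x_m = 9.8000.
Mean = α·x_m/(α−1) = 5.9·9.8/4.9 = 11.8000.
This is the posterior mode — the MAP estimate.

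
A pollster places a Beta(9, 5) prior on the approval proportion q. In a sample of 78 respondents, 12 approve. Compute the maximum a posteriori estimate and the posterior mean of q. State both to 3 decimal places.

MAP = 0.222; posterior mean = 0.228

Posterior: Beta(9+12, 5+66) = Beta(21, 71).
Mode = (21−1)/(21+71−2) = 20/90 = 0.222.
Mean = 21/(21+71) = 21/92 = 0.228.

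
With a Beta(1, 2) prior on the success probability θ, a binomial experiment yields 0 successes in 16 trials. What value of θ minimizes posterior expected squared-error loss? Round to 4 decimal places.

0.0526

Posterior: Beta(1+0, 2+16) = Beta(1, 18).
Since α = 1 ≤ 1 and β > 1, the Beta density is monotone decreasing on [0,1]; the mode is at 0.
Mean = 1/(1+18) = 0.0526.
Squared-error loss ⇒ the optimal estimator is the posterior mean.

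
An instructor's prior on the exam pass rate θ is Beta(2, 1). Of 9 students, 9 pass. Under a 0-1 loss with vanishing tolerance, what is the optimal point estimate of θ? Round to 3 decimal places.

Posterior: Beta(2+9, 1+0) = Beta(11, 1).
Since β = 1 ≤ 1 and α > 1, the Beta density is monotone increasing on [0,1]; the mode is at 1.
Mean = 11/(11+1) = 0.917.
This is the posterior mode — the MAP estimate.

1.000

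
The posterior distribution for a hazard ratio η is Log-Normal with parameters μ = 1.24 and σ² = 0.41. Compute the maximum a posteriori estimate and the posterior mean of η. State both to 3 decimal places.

η_MAP = 2.293, E[η|data] = 4.242

Mode = exp(μ − σ²) = exp(0.83) = 2.293.
Mean = exp(μ + σ²/2) = exp(1.445) = 4.242.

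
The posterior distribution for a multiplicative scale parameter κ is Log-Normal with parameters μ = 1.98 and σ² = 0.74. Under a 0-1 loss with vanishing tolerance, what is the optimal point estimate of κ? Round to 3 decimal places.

3.456

Mode = exp(μ − σ²) = exp(1.24) = 3.456.
Mean = exp(μ + σ²/2) = exp(2.350) = 10.486.
This is the posterior mode — the MAP estimate.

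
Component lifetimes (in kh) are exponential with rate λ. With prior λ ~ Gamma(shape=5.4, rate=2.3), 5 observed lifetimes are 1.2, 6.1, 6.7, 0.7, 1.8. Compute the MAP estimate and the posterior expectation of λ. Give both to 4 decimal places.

MAP = 0.5000, posterior mean = 0.5532

Σ times = 16.5. Posterior: Gamma(shape = 5.4+5 = 10.4, rate = 2.3+16.5 = 18.8).
Mode = (α−1)/β = 9.4/18.8 = 0.5000.
Mean = α/β = 10.4/18.8 = 0.5532.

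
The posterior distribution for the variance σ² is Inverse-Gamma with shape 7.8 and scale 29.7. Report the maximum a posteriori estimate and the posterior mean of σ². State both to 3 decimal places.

Mode = β/(α+1) = 29.7/8.8 = 3.375.
Mean = β/(α−1) = 29.7/6.8 = 4.368.

MAP: 3.375. Posterior mean: 4.368.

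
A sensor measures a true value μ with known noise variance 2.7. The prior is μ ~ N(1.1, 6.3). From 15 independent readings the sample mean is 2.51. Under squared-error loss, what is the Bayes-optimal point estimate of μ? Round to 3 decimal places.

Posterior for μ is Normal. Precision-weighted mean: (1/6.3·1.1 + 15/2.7·2.51) / (1/6.3 + 15/2.7) = 2.471.
A Normal posterior is symmetric, so mode = mean.
Squared-error loss ⇒ the optimal estimator is the posterior mean.

2.471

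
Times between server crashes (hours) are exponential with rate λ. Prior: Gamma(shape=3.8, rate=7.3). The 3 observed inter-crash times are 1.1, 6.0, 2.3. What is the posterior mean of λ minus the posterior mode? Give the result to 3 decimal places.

0.060

Σ times = 9.4. Posterior: Gamma(shape = 3.8+3 = 6.8, rate = 7.3+9.4 = 16.7).
Mode = (α−1)/β = 5.8/16.7 = 0.347.
Mean = α/β = 6.8/16.7 = 0.407.
Difference = 0.407 − 0.347 = 0.060.
The posterior is right-skewed, so the mean exceeds the mode.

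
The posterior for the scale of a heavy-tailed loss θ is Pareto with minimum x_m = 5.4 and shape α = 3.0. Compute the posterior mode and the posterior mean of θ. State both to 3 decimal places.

The Pareto density is strictly decreasing on [x_m, ∞), so the mode is x_m = 5.400.
Mean = α·x_m/(α−1) = 3.0·5.4/2.0 = 8.100.
Mean > mode: the posterior has a right tail.

θ_MAP = 5.400, E[θ|data] = 8.100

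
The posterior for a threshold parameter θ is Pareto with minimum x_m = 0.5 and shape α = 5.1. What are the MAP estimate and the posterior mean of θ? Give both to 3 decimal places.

The Pareto density is strictly decreasing on [x_m, ∞), so the mode is x_m = 0.500.
Mean = α·x_m/(α−1) = 5.1·0.5/4.1 = 0.622.
The mean is pulled above the mode by the posterior's right skew.

MAP = 0.500; posterior mean = 0.622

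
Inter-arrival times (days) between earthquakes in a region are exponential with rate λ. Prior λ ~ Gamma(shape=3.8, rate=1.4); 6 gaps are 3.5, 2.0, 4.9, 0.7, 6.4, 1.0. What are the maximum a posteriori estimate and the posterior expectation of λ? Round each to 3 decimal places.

MAP = 0.442, posterior mean = 0.492

Σ times = 18.5. Posterior: Gamma(shape = 3.8+6 = 9.8, rate = 1.4+18.5 = 19.9).
Mode = (α−1)/β = 8.8/19.9 = 0.442.
Mean = α/β = 9.8/19.9 = 0.492.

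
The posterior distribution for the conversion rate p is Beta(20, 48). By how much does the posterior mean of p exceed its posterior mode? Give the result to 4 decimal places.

Mode = (20−1)/(20+48−2) = 19/66 = 0.2879.
Mean = 20/(20+48) = 20/68 = 0.2941.
Difference = 0.2941 − 0.2879 = 0.0062.
Mean > mode: the posterior has a right tail.

0.0062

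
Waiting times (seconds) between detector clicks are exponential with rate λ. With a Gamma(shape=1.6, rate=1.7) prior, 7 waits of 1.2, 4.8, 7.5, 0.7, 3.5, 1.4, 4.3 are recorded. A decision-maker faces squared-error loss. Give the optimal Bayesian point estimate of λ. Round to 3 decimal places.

Σ times = 23.4. Posterior: Gamma(shape = 1.6+7 = 8.6, rate = 1.7+23.4 = 25.1).
Mode = (α−1)/β = 7.6/25.1 = 0.303.
Mean = α/β = 8.6/25.1 = 0.343.
Squared-error loss ⇒ the optimal estimator is the posterior mean.

0.343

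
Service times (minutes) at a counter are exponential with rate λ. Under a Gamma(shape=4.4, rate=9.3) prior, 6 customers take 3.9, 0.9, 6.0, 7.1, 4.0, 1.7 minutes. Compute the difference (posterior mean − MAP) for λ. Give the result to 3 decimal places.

0.030

Σ times = 23.6. Posterior: Gamma(shape = 4.4+6 = 10.4, rate = 9.3+23.6 = 32.9).
Mode = (α−1)/β = 9.4/32.9 = 0.286.
Mean = α/β = 10.4/32.9 = 0.316.
Difference = 0.316 − 0.286 = 0.030.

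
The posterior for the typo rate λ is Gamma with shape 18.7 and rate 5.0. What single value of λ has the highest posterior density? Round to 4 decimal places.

Mode = (α−1)/β = 17.7/5.0 = 3.5400.
Mean = α/β = 18.7/5.0 = 3.7400.
This is the posterior mode — the MAP estimate.

3.5400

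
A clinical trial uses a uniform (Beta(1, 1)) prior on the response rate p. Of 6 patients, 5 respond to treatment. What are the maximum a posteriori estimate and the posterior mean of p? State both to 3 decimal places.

MAP: 0.833. Posterior mean: 0.750.

Posterior: Beta(1+5, 1+1) = Beta(6, 2).
Mode = (6−1)/(6+2−2) = 5/6 = 0.833.
Mean = 6/(6+2) = 6/8 = 0.750.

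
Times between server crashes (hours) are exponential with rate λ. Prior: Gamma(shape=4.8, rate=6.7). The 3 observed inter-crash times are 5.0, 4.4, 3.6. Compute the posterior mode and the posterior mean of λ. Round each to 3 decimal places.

MAP = 0.345; posterior mean = 0.396

Σ times = 13.0. Posterior: Gamma(shape = 4.8+3 = 7.8, rate = 6.7+13.0 = 19.7).
Mode = (α−1)/β = 6.8/19.7 = 0.345.
Mean = α/β = 7.8/19.7 = 0.396.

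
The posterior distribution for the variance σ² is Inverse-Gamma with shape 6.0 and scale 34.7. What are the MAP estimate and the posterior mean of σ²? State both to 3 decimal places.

MAP = 4.957, posterior mean = 6.940

Mode = β/(α+1) = 34.7/7.0 = 4.957.
Mean = β/(α−1) = 34.7/5.0 = 6.940.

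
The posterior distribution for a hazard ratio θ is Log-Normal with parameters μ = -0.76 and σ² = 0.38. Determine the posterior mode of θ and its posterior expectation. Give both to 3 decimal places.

Mode = exp(μ − σ²) = exp(-1.14) = 0.320.
Mean = exp(μ + σ²/2) = exp(-0.570) = 0.566.

MAP = 0.320, posterior mean = 0.566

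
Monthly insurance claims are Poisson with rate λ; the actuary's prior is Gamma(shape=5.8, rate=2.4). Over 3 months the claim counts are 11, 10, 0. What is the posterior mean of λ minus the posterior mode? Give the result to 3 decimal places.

0.185

Σ counts = 21. Posterior: Gamma(shape = 5.8+21 = 26.8, rate = 2.4+3 = 5.4).
Mode = (α−1)/β = 25.8/5.4 = 4.778.
Mean = α/β = 26.8/5.4 = 4.963.
Difference = 4.963 − 4.778 = 0.185.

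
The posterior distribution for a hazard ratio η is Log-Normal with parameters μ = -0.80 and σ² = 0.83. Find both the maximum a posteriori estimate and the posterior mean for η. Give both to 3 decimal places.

Mode = exp(μ − σ²) = exp(-1.63) = 0.196.
Mean = exp(μ + σ²/2) = exp(-0.385) = 0.680.
The mean is pulled above the mode by the posterior's right skew.

η_MAP = 0.196, E[η|data] = 0.680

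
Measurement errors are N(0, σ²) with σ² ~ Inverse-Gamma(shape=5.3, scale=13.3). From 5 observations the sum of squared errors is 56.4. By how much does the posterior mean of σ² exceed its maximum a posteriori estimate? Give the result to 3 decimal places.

Posterior: Inverse-Gamma(shape = 5.3+5/2 = 7.8, scale = 13.3+56.4/2 = 41.5).
Mode = β/(α+1) = 41.5/8.8 = 4.716.
Mean = β/(α−1) = 41.5/6.8 = 6.103.
Difference = 6.103 − 4.716 = 1.387.
The posterior is right-skewed, so the mean exceeds the mode.

1.387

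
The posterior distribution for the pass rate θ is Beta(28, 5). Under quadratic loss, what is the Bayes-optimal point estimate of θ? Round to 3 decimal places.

0.848

Mode = (28−1)/(28+5−2) = 27/31 = 0.871.
Mean = 28/(28+5) = 28/33 = 0.848.
Quadratic loss ⇒ the optimal estimator is the posterior mean.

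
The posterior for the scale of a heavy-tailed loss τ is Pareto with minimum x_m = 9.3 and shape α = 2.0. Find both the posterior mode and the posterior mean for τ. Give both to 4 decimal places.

The Pareto density is strictly decreasing on [x_m, ∞), so the mode is x_m = 9.3000.
Mean = α·x_m/(α−1) = 2.0·9.3/1.0 = 18.6000.
Mean > mode: the posterior has a right tail.

MAP = 9.3000, posterior mean = 18.6000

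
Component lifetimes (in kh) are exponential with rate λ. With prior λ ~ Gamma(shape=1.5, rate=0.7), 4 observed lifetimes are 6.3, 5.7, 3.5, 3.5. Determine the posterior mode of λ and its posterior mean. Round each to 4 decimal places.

MAP = 0.2284; posterior mean = 0.2792

Σ times = 19.0. Posterior: Gamma(shape = 1.5+4 = 5.5, rate = 0.7+19.0 = 19.7).
Mode = (α−1)/β = 4.5/19.7 = 0.2284.
Mean = α/β = 5.5/19.7 = 0.2792.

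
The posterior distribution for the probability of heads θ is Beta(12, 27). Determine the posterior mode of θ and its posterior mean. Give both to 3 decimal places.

Mode = (12−1)/(12+27−2) = 11/37 = 0.297.
Mean = 12/(12+27) = 12/39 = 0.308.

MAP: 0.297. Posterior mean: 0.308.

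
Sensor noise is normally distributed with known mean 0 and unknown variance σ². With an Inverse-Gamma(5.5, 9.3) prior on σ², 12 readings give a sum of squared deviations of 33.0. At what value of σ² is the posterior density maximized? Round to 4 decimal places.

Posterior: Inverse-Gamma(shape = 5.5+12/2 = 11.5, scale = 9.3+33.0/2 = 25.8).
Mode = β/(α+1) = 25.8/12.5 = 2.0640.
Mean = β/(α−1) = 25.8/10.5 = 2.4571.
This is the posterior mode — the MAP estimate.

2.0640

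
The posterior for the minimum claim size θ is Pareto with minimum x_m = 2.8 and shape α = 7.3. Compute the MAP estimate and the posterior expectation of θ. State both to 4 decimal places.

The Pareto density is strictly decreasing on [x_m, ∞), so the mode is x_m = 2.8000.
Mean = α·x_m/(α−1) = 7.3·2.8/6.3 = 3.2444.
Right-skewed posterior ⇒ mode < mean.

MAP: 2.8000. Posterior mean: 3.2444.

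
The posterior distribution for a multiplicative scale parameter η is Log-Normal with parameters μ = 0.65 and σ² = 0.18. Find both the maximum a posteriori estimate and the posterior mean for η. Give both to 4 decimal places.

Mode = exp(μ − σ²) = exp(0.47) = 1.6000.
Mean = exp(μ + σ²/2) = exp(0.740) = 2.0959.

MAP = 1.6000; posterior mean = 2.0959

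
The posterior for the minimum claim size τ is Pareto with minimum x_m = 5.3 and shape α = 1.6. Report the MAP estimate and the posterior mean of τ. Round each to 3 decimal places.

The Pareto density is strictly decreasing on [x_m, ∞), so the mode is x_m = 5.300.
Mean = α·x_m/(α−1) = 1.6·5.3/0.6 = 14.133.
The mean is pulled above the mode by the posterior's right skew.

τ_MAP = 5.300, E[τ|data] = 14.133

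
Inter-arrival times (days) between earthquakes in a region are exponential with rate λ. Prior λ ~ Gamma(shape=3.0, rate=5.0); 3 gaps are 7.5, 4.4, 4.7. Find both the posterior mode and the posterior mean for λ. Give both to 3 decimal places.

Σ times = 16.6. Posterior: Gamma(shape = 3.0+3 = 6.0, rate = 5.0+16.6 = 21.6).
Mode = (α−1)/β = 5.0/21.6 = 0.231.
Mean = α/β = 6.0/21.6 = 0.278.

MAP = 0.231; posterior mean = 0.278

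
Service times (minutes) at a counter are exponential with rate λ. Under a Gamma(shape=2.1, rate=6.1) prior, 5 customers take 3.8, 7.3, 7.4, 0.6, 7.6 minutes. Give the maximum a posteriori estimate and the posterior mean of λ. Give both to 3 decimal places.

Σ times = 26.7. Posterior: Gamma(shape = 2.1+5 = 7.1, rate = 6.1+26.7 = 32.8).
Mode = (α−1)/β = 6.1/32.8 = 0.186.
Mean = α/β = 7.1/32.8 = 0.216.
Right-skewed posterior ⇒ mode < mean.

MAP: 0.186. Posterior mean: 0.216.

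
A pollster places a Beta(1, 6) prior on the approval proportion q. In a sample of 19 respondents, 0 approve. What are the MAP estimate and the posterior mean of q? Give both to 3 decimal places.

MAP: 0.000. Posterior mean: 0.038.

Posterior: Beta(1+0, 6+19) = Beta(1, 25).
Since α = 1 ≤ 1 and β > 1, the Beta density is monotone decreasing on [0,1]; the mode is at 0.
Mean = 1/(1+25) = 0.038.
The posterior is right-skewed, so the mean exceeds the mode.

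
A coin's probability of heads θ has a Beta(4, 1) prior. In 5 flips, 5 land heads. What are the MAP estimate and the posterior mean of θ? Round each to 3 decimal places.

MAP: 1.000. Posterior mean: 0.900.

Posterior: Beta(4+5, 1+0) = Beta(9, 1).
Since β = 1 ≤ 1 and α > 1, the Beta density is monotone increasing on [0,1]; the mode is at 1.
Mean = 9/(9+1) = 0.900.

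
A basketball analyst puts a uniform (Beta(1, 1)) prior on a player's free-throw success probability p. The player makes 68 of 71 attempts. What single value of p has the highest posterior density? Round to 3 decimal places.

0.958

Posterior: Beta(1+68, 1+3) = Beta(69, 4).
Mode = (69−1)/(69+4−2) = 68/71 = 0.958.
With a flat prior the MAP equals the MLE, 68/71.
Mean = 69/(69+4) = 69/73 = 0.945.
This is the posterior mode — the MAP estimate.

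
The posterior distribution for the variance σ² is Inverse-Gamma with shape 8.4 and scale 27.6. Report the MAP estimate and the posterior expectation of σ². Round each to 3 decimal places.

Mode = β/(α+1) = 27.6/9.4 = 2.936.
Mean = β/(α−1) = 27.6/7.4 = 3.730.
The mean is pulled above the mode by the posterior's right skew.

MAP: 2.936. Posterior mean: 3.730.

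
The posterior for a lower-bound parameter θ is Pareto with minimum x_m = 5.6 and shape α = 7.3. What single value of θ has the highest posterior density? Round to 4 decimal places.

5.6000

The Pareto density is strictly decreasing on [x_m, ∞), so the mode is x_m = 5.6000.
Mean = α·x_m/(α−1) = 7.3·5.6/6.3 = 6.4889.
This is the posterior mode — the MAP estimate.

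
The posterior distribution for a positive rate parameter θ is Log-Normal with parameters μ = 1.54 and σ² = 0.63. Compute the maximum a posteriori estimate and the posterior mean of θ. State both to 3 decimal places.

Mode = exp(μ − σ²) = exp(0.91) = 2.484.
Mean = exp(μ + σ²/2) = exp(1.855) = 6.392.

MAP = 2.484; posterior mean = 6.392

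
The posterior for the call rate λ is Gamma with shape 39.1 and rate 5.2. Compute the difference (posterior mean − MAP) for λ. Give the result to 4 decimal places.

0.1923

Mode = (α−1)/β = 38.1/5.2 = 7.3269.
Mean = α/β = 39.1/5.2 = 7.5192.
Difference = 7.5192 − 7.3269 = 0.1923.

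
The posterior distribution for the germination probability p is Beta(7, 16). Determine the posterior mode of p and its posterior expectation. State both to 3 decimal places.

MAP = 0.286; posterior mean = 0.304

Mode = (7−1)/(7+16−2) = 6/21 = 0.286.
Mean = 7/(7+16) = 7/23 = 0.304.
The mean is pulled above the mode by the posterior's right skew.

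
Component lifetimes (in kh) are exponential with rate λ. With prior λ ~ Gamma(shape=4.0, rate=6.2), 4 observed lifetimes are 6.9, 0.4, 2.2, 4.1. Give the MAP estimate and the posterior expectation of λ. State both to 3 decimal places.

MAP estimate = 0.354, posterior expectation = 0.404

Σ times = 13.6. Posterior: Gamma(shape = 4.0+4 = 8.0, rate = 6.2+13.6 = 19.8).
Mode = (α−1)/β = 7.0/19.8 = 0.354.
Mean = α/β = 8.0/19.8 = 0.404.
Mean > mode: the posterior has a right tail.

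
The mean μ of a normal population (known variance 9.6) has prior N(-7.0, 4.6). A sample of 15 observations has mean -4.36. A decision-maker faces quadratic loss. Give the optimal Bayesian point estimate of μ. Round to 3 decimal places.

Posterior for μ is Normal. Precision-weighted mean: (1/4.6·-7.0 + 15/9.6·-4.36) / (1/4.6 + 15/9.6) = -4.682.
A Normal posterior is symmetric, so mode = mean.
Quadratic loss ⇒ the optimal estimator is the posterior mean.

-4.682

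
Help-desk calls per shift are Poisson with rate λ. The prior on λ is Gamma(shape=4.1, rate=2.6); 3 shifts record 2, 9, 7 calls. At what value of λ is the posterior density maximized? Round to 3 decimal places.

Σ counts = 18. Posterior: Gamma(shape = 4.1+18 = 22.1, rate = 2.6+3 = 5.6).
Mode = (α−1)/β = 21.1/5.6 = 3.768.
Mean = α/β = 22.1/5.6 = 3.946.
This is the posterior mode — the MAP estimate.

3.768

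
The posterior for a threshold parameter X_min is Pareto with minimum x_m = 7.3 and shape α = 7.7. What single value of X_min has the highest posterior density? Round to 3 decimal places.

The Pareto density is strictly decreasing on [x_m, ∞), so the mode is x_m = 7.300.
Mean = α·x_m/(α−1) = 7.7·7.3/6.7 = 8.390.
This is the posterior mode — the MAP estimate.

7.300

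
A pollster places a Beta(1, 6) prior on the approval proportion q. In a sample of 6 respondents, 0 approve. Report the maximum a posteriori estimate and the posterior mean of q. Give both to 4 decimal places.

MAP = 0.0000; posterior mean = 0.0769

Posterior: Beta(1+0, 6+6) = Beta(1, 12).
Since α = 1 ≤ 1 and β > 1, the Beta density is monotone decreasing on [0,1]; the mode is at 0.
Mean = 1/(1+12) = 0.0769.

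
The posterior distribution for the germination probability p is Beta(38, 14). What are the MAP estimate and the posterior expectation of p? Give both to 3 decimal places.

Mode = (38−1)/(38+14−2) = 37/50 = 0.740.
Mean = 38/(38+14) = 38/52 = 0.731.

MAP = 0.740, posterior mean = 0.731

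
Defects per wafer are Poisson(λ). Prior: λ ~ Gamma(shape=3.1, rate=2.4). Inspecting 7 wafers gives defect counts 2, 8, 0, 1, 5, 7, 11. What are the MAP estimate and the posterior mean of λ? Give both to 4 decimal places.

λ_MAP = 3.8404, E[λ|data] = 3.9468

Σ counts = 34. Posterior: Gamma(shape = 3.1+34 = 37.1, rate = 2.4+7 = 9.4).
Mode = (α−1)/β = 36.1/9.4 = 3.8404.
Mean = α/β = 37.1/9.4 = 3.9468.
The posterior is right-skewed, so the mean exceeds the mode.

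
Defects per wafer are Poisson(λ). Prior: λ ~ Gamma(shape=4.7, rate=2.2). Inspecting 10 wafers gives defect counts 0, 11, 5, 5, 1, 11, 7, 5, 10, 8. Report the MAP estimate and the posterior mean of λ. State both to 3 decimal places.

Σ counts = 63. Posterior: Gamma(shape = 4.7+63 = 67.7, rate = 2.2+10 = 12.2).
Mode = (α−1)/β = 66.7/12.2 = 5.467.
Mean = α/β = 67.7/12.2 = 5.549.

MAP = 5.467, posterior mean = 5.549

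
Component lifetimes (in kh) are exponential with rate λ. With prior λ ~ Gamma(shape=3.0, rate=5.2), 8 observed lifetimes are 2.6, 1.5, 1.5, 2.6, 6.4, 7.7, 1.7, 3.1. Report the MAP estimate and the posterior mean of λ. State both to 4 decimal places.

Σ times = 27.1. Posterior: Gamma(shape = 3.0+8 = 11.0, rate = 5.2+27.1 = 32.3).
Mode = (α−1)/β = 10.0/32.3 = 0.3096.
Mean = α/β = 11.0/32.3 = 0.3406.

λ_MAP = 0.3096, E[λ|data] = 0.3406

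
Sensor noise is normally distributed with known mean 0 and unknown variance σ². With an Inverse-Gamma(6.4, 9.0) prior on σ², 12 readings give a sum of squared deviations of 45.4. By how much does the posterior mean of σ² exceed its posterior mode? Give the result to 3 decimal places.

0.415

Posterior: Inverse-Gamma(shape = 6.4+12/2 = 12.4, scale = 9.0+45.4/2 = 31.7).
Mode = β/(α+1) = 31.7/13.4 = 2.366.
Mean = β/(α−1) = 31.7/11.4 = 2.781.
Difference = 2.781 − 2.366 = 0.415.
Mean > mode: the posterior has a right tail.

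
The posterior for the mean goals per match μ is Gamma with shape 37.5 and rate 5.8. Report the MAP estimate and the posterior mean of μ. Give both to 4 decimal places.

Mode = (α−1)/β = 36.5/5.8 = 6.2931.
Mean = α/β = 37.5/5.8 = 6.4655.

MAP estimate = 6.2931, posterior mean = 6.4655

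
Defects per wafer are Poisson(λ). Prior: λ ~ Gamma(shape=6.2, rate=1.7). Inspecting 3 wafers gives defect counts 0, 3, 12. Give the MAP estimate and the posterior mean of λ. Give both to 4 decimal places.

λ_MAP = 4.2979, E[λ|data] = 4.5106

Σ counts = 15. Posterior: Gamma(shape = 6.2+15 = 21.2, rate = 1.7+3 = 4.7).
Mode = (α−1)/β = 20.2/4.7 = 4.2979.
Mean = α/β = 21.2/4.7 = 4.5106.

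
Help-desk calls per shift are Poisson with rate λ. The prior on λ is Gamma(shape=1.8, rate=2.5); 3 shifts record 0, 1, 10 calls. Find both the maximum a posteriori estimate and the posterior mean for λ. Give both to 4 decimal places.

Σ counts = 11. Posterior: Gamma(shape = 1.8+11 = 12.8, rate = 2.5+3 = 5.5).
Mode = (α−1)/β = 11.8/5.5 = 2.1455.
Mean = α/β = 12.8/5.5 = 2.3273.

MAP = 2.1455; posterior mean = 2.3273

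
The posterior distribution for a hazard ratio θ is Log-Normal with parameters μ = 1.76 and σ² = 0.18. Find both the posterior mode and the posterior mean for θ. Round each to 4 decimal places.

MAP = 4.8550, posterior mean = 6.3598

Mode = exp(μ − σ²) = exp(1.58) = 4.8550.
Mean = exp(μ + σ²/2) = exp(1.850) = 6.3598.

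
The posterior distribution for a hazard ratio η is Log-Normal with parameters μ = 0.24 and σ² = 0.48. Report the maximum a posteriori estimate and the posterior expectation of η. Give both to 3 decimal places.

η_MAP = 0.787, E[η|data] = 1.616

Mode = exp(μ − σ²) = exp(-0.24) = 0.787.
Mean = exp(μ + σ²/2) = exp(0.480) = 1.616.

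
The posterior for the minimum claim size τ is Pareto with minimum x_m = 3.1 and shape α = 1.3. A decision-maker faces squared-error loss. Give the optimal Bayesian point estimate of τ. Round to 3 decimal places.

13.433

The Pareto density is strictly decreasing on [x_m, ∞), so the mode is x_m = 3.100.
Mean = α·x_m/(α−1) = 1.3·3.1/0.3 = 13.433.
Squared-error loss ⇒ the optimal estimator is the posterior mean.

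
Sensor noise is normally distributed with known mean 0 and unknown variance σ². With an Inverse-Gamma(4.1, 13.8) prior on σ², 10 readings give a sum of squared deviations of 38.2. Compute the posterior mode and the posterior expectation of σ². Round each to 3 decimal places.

Posterior: Inverse-Gamma(shape = 4.1+10/2 = 9.1, scale = 13.8+38.2/2 = 32.9).
Mode = β/(α+1) = 32.9/10.1 = 3.257.
Mean = β/(α−1) = 32.9/8.1 = 4.062.

MAP: 3.257. Posterior mean: 4.062.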